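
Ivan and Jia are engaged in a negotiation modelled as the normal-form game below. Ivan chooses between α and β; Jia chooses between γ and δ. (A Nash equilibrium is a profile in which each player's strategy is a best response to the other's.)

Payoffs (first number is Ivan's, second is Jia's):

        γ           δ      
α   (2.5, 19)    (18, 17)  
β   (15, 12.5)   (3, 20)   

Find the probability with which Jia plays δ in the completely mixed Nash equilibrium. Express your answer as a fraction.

Let y be the probability that Jia plays γ. In a completely mixed equilibrium, Ivan must be indifferent between α and β.
Ivan's expected payoff from α is 2.5y + 18(1−y); from β it is 15y + 3(1−y).
Setting these equal: −15.5y + 18 = 12y + 3, so y = 6/11.
Therefore Jia plays δ with probability 1 − 6/11 = 5/11.

5/11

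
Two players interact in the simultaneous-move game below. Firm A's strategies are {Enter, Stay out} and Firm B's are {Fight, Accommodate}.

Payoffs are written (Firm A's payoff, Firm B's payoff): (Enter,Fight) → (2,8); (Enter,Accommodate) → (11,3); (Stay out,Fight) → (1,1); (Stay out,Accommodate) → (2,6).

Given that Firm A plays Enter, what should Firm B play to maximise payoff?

Fight

Against Enter, Firm B earns 8 from Fight and 3 from Accommodate.
So Fight is the best response.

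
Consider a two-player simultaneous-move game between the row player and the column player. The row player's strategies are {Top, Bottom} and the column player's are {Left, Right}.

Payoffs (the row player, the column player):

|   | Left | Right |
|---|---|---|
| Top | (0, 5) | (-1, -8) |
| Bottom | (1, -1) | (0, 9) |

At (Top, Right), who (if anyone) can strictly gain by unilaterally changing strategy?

The row player at (Top, Right) earns -1; deviating to Bottom yields 0 — a strict improvement.
The column player earns -8; deviating to Left yields 5 — a strict improvement.
Both the row player and the column player have strictly profitable deviations.

Both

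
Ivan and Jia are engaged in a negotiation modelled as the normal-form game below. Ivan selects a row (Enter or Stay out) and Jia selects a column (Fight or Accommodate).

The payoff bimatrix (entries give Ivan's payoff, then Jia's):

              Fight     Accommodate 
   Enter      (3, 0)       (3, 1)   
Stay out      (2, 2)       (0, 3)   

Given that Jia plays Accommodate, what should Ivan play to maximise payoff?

Enter

Against Accommodate, Ivan earns 3 from Enter and 0 from Stay out.
So Enter is the best response.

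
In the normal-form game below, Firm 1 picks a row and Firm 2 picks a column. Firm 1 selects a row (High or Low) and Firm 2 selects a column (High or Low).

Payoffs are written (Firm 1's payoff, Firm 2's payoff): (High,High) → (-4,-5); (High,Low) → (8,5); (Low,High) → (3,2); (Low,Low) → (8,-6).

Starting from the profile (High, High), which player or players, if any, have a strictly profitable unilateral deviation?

Both

Firm 1 at (High, High) earns -4; deviating to Low yields 3 — a strict improvement.
Firm 2 earns -5; deviating to Low yields 5 — a strict improvement.
Both Firm 1 and Firm 2 have strictly profitable deviations.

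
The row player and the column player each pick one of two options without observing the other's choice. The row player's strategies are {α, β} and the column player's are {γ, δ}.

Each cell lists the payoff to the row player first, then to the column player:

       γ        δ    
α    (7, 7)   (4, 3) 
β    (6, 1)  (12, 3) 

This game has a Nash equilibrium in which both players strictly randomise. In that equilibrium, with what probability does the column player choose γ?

Let q be the probability that the column player plays γ. In a completely mixed equilibrium, the row player must be indifferent between α and β.
The row player's expected payoff from α is 7q + 4(1−q); from β it is 6q + 12(1−q).
Setting these equal: 3q + 4 = −6q + 12, so q = 8/9.

8/9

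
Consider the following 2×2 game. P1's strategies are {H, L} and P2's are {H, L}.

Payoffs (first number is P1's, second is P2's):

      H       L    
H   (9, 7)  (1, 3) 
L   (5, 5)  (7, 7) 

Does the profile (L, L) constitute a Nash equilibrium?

Yes

At (L, L), P1 earns 7; switching to H would give 1, so P1 has no profitable deviation.
P2 earns 7; switching to H would give 5, so P2 has no profitable deviation.
Neither player can gain by a unilateral deviation, so this profile is a Nash equilibrium.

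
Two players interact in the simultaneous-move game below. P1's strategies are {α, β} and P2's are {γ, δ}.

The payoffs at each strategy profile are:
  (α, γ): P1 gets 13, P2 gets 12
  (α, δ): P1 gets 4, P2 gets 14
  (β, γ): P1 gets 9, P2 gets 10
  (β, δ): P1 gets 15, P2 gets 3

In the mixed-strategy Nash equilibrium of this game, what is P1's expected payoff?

53/5

First find y, the probability P2 plays γ, from P1's indifference between α and β: 13y + 4(1−y) = 9y + 15(1−y), giving y = 11/15.
Since P1 is indifferent in equilibrium, P1's expected payoff equals the payoff from either row against (11/15, 4/15). Using α: 13(11/15) + 4(4/15) = 53/5.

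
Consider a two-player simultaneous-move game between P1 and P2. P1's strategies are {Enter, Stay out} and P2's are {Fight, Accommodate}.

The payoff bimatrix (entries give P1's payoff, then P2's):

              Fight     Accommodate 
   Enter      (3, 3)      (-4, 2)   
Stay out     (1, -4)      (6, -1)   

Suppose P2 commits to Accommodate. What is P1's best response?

Stay out

Against Accommodate, P1 earns -4 from Enter and 6 from Stay out.
So Stay out is the best response.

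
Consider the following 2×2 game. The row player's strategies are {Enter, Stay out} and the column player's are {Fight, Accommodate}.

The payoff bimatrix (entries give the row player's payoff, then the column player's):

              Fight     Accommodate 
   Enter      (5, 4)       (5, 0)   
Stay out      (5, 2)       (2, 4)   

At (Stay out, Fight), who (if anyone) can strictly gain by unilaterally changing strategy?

The column player

The row player at (Stay out, Fight) earns 5; deviating to Enter yields 5 — not better.
The column player earns 2; deviating to Accommodate yields 4 — a strict improvement.
Only the column player has a strictly profitable deviation.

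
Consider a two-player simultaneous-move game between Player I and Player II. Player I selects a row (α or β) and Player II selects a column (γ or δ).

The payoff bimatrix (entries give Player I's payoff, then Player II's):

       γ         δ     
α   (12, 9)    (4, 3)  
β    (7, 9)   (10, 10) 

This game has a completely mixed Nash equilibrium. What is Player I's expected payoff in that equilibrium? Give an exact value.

First find q, the probability Player II plays γ, from Player I's indifference between α and β: 12q + 4(1−q) = 7q + 10(1−q), giving q = 6/11.
Since Player I is indifferent in equilibrium, Player I's expected payoff equals the payoff from either row against (6/11, 5/11). Using α: 12(6/11) + 4(5/11) = 92/11.

92/11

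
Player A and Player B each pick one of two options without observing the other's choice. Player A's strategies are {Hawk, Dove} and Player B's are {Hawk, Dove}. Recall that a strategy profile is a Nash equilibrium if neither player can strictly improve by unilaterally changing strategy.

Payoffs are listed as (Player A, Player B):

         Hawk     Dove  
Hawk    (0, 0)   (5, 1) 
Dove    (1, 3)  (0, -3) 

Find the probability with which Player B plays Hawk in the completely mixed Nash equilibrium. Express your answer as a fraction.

5/6

Let y be the probability that Player B plays Hawk. In a completely mixed equilibrium, Player A must be indifferent between Hawk and Dove.
Player A's expected payoff from Hawk is 5(1−y); from Dove it is y.
Setting these equal: −5y + 5 = y, so y = 5/6.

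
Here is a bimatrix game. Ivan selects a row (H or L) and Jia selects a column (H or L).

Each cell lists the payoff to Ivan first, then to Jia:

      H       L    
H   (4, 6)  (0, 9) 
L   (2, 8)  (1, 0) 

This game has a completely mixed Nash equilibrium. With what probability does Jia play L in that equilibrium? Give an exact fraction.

2/3

Let q be the probability that Jia plays H. In a completely mixed equilibrium, Ivan must be indifferent between H and L.
Ivan's expected payoff from H is 4q; from L it is 2q + (1−q).
Setting these equal: 4q = q + 1, so q = 1/3.
Therefore Jia plays L with probability 1 − 1/3 = 2/3.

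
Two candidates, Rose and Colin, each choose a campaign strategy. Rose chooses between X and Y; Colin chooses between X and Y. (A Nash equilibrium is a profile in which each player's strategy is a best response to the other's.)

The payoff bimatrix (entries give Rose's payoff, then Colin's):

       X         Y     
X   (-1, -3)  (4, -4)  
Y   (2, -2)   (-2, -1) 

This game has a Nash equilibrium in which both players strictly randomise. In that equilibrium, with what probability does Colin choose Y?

1/3

Let y be the probability that Colin plays X. In a completely mixed equilibrium, Rose must be indifferent between X and Y.
Rose's expected payoff from X is −y + 4(1−y); from Y it is 2y − 2(1−y).
Setting these equal: −5y + 4 = 4y − 2, so y = 2/3.
Therefore Colin plays Y with probability 1 − 2/3 = 1/3.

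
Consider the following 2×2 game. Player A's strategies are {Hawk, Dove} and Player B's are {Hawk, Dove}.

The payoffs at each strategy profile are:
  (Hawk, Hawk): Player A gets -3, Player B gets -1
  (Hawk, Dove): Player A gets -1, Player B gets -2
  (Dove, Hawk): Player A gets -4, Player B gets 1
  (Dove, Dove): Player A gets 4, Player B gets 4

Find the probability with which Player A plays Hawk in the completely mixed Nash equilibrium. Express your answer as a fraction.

3/4

Let p be the probability that Player A plays Hawk. In a completely mixed equilibrium, Player B must be indifferent between Hawk and Dove.
Player B's expected payoff from Hawk is −p + (1−p); from Dove it is −2p + 4(1−p).
Setting these equal: −2p + 1 = −6p + 4, so p = 3/4.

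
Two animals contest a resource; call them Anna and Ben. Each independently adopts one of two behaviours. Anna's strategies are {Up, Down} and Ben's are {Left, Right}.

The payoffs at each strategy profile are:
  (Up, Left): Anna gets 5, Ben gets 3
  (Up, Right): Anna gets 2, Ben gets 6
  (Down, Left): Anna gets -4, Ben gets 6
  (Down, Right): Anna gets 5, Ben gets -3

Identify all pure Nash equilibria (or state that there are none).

(Up, Left): Ben prefers Right (6 > 3) — not an equilibrium.
(Up, Right): Anna prefers Down (5 > 2) — not an equilibrium.
(Down, Left): Anna prefers Up (5 > -4) — not an equilibrium.
(Down, Right): Ben prefers Left (6 > -3) — not an equilibrium.

none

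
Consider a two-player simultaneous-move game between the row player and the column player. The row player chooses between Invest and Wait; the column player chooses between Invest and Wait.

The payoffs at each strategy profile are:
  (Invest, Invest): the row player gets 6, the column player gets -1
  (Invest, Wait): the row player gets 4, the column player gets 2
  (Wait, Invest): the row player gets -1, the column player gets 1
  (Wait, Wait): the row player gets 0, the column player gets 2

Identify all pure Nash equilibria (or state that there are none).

(Invest, Invest): the column player prefers Wait (2 > -1) — not an equilibrium.
(Invest, Wait): the row player gets 4 ≥ 0 from Wait, and the column player gets 2 ≥ -1 from Invest — Nash equilibrium.
(Wait, Invest): the row player prefers Invest (6 > -1); the column player prefers Wait (2 > 1) — not an equilibrium.
(Wait, Wait): the row player prefers Invest (4 > 0) — not an equilibrium.

(Invest, Wait)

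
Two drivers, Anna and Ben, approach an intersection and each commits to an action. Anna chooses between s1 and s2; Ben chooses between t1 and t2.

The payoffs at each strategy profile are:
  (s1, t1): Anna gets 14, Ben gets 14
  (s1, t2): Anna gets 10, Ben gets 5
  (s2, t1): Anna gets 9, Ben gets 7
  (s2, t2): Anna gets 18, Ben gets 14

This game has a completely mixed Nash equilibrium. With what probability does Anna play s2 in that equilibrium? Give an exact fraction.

9/16

Let p be the probability that Anna plays s1. In a completely mixed equilibrium, Ben must be indifferent between t1 and t2.
Ben's expected payoff from t1 is 14p + 7(1−p); from t2 it is 5p + 14(1−p).
Setting these equal: 7p + 7 = −9p + 14, so p = 7/16.
Therefore Anna plays s2 with probability 1 − 7/16 = 9/16.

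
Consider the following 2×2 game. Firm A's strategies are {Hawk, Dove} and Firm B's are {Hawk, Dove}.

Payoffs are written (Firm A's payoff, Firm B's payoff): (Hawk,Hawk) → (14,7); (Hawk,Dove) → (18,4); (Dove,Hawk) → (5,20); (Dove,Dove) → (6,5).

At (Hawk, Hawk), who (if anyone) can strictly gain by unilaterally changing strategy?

Firm A at (Hawk, Hawk) earns 14; deviating to Dove yields 5 — not better.
Firm B earns 7; deviating to Dove yields 4 — not better.
Neither player can strictly improve; the profile is a Nash equilibrium.

Neither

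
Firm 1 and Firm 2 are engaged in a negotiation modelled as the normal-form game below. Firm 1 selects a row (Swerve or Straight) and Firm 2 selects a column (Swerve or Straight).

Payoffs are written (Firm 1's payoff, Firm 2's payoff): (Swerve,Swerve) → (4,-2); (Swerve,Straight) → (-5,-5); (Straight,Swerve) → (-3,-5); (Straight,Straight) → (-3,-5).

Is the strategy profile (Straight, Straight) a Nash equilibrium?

At (Straight, Straight), Firm 1 earns -3; switching to Swerve would give -5, so Firm 1 has no profitable deviation.
Firm 2 earns -5; switching to Swerve would give -5, so Firm 2 has no profitable deviation.
Neither player can gain by a unilateral deviation, so this profile is a Nash equilibrium.

Yes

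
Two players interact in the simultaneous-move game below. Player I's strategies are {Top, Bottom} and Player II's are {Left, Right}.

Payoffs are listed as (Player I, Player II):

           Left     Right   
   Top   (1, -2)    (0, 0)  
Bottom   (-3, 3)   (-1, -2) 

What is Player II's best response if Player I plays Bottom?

Against Bottom, Player II earns 3 from Left and -2 from Right.
So Left is the best response.

Left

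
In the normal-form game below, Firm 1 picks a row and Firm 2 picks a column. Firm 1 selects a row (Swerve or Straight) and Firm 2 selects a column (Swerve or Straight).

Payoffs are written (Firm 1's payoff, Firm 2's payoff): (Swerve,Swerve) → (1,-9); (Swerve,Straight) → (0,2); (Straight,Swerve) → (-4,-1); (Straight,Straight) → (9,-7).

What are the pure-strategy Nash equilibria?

none

(Swerve, Swerve): Firm 2 prefers Straight (2 > -9) — not an equilibrium.
(Swerve, Straight): Firm 1 prefers Straight (9 > 0) — not an equilibrium.
(Straight, Swerve): Firm 1 prefers Swerve (1 > -4) — not an equilibrium.
(Straight, Straight): Firm 2 prefers Swerve (-1 > -7) — not an equilibrium.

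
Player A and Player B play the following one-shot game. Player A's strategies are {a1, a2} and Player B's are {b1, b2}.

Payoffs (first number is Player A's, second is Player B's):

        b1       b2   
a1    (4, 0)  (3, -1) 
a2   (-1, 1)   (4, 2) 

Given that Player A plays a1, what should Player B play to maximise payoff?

b1

Against a1, Player B earns 0 from b1 and -1 from b2.
So b1 is the best response.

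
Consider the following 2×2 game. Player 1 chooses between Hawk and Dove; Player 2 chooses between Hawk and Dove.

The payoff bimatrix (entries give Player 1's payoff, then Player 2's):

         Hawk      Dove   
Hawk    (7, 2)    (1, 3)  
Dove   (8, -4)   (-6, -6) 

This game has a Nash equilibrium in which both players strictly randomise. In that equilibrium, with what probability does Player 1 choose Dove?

Let r be the probability that Player 1 plays Hawk. In a completely mixed equilibrium, Player 2 must be indifferent between Hawk and Dove.
Player 2's expected payoff from Hawk is 2r − 4(1−r); from Dove it is 3r − 6(1−r).
Setting these equal: 6r − 4 = 9r − 6, so r = 2/3.
Therefore Player 1 plays Dove with probability 1 − 2/3 = 1/3.

1/3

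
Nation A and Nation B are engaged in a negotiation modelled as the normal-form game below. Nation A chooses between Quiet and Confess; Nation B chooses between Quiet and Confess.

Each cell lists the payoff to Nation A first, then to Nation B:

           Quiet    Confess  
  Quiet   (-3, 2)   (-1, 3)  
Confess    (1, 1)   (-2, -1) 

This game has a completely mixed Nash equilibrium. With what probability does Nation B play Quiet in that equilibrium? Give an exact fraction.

Let q be the probability that Nation B plays Quiet. In a completely mixed equilibrium, Nation A must be indifferent between Quiet and Confess.
Nation A's expected payoff from Quiet is −3q − (1−q); from Confess it is q − 2(1−q).
Setting these equal: −2q − 1 = 3q − 2, so q = 1/5.

1/5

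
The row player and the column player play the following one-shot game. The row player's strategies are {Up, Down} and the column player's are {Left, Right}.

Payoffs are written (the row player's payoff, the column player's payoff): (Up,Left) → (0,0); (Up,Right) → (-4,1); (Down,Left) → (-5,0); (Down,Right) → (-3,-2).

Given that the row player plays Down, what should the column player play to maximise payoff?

Against Down, the column player earns 0 from Left and -2 from Right.
So Left is the best response.

Left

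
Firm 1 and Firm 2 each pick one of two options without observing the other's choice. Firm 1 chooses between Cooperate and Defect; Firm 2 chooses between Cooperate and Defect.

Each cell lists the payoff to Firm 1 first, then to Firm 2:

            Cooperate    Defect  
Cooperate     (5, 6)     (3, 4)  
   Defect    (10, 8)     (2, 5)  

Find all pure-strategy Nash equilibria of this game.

(Cooperate, Cooperate): Firm 1 prefers Defect (10 > 5) — not an equilibrium.
(Cooperate, Defect): Firm 2 prefers Cooperate (6 > 4) — not an equilibrium.
(Defect, Cooperate): Firm 1 gets 10 ≥ 5 from Cooperate, and Firm 2 gets 8 ≥ 5 from Defect — Nash equilibrium.
(Defect, Defect): Firm 1 prefers Cooperate (3 > 2); Firm 2 prefers Cooperate (8 > 5) — not an equilibrium.

(Defect, Cooperate)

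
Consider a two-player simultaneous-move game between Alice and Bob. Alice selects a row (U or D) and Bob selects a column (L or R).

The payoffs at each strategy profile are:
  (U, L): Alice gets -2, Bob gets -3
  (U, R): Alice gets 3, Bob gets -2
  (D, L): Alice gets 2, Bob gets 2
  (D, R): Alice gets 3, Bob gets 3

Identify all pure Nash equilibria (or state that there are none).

(U, R) and (D, R)

(U, L): Alice prefers D (2 > -2); Bob prefers R (-2 > -3) — not an equilibrium.
(U, R): Alice gets 3 ≥ 3 from D, and Bob gets -2 ≥ -3 from L — Nash equilibrium.
(D, L): Bob prefers R (3 > 2) — not an equilibrium.
(D, R): Alice gets 3 ≥ 3 from U, and Bob gets 3 ≥ 2 from L — Nash equilibrium.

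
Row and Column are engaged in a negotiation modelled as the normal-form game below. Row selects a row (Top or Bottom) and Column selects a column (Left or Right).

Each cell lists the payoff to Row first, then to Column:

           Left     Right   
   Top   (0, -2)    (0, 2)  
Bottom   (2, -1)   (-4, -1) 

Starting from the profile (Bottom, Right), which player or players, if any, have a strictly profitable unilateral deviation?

Row

Row at (Bottom, Right) earns -4; deviating to Top yields 0 — a strict improvement.
Column earns -1; deviating to Left yields -1 — not better.
Only Row has a strictly profitable deviation.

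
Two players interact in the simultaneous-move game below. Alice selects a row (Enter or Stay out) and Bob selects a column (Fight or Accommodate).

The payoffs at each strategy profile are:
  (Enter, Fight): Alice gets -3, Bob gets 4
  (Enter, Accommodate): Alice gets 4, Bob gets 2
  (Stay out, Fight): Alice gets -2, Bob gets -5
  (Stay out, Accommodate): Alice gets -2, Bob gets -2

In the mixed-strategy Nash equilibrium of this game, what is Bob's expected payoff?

First find p, the probability Alice plays Enter, from Bob's indifference between Fight and Accommodate: 4p − 5(1−p) = 2p − 2(1−p), giving p = 3/5.
Since Bob is indifferent in equilibrium, Bob's expected payoff equals the payoff from either column against (3/5, 2/5). Using Fight: 4(3/5) − 5(2/5) = 2/5.

2/5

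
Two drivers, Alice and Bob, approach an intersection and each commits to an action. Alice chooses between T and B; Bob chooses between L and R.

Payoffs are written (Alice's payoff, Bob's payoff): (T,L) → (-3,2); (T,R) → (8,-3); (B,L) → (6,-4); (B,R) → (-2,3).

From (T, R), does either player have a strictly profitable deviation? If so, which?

Alice at (T, R) earns 8; deviating to B yields -2 — not better.
Bob earns -3; deviating to L yields 2 — a strict improvement.
Only Bob has a strictly profitable deviation.

Bob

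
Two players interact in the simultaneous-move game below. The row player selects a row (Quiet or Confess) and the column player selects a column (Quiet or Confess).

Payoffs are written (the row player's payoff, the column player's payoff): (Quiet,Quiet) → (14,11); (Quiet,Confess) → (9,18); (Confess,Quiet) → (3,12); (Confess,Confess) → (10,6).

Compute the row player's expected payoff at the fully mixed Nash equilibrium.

First find q, the probability the column player plays Quiet, from the row player's indifference between Quiet and Confess: 14q + 9(1−q) = 3q + 10(1−q), giving q = 1/12.
Since the row player is indifferent in equilibrium, the row player's expected payoff equals the payoff from either row against (1/12, 11/12). Using Quiet: 14(1/12) + 9(11/12) = 113/12.

113/12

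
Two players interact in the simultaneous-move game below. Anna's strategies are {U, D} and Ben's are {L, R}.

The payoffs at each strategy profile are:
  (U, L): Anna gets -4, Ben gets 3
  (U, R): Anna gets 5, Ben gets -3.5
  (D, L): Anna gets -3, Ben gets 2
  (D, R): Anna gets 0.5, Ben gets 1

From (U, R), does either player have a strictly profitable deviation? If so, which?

Ben

Anna at (U, R) earns 5; deviating to D yields 0.5 — not better.
Ben earns -3.5; deviating to L yields 3 — a strict improvement.
Only Ben has a strictly profitable deviation.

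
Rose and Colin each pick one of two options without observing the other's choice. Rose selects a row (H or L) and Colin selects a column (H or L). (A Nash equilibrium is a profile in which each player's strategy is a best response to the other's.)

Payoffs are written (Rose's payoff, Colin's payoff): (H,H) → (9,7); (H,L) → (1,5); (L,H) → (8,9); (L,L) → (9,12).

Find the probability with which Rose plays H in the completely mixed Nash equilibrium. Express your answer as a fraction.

3/5

Let x be the probability that Rose plays H. In a completely mixed equilibrium, Colin must be indifferent between H and L.
Colin's expected payoff from H is 7x + 9(1−x); from L it is 5x + 12(1−x).
Setting these equal: −2x + 9 = −7x + 12, so x = 3/5.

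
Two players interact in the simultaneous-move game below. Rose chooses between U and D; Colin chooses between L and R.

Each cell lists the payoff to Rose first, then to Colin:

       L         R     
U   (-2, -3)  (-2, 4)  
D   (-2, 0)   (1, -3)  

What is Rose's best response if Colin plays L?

Against L, Rose earns -2 from U and -2 from D.
So either strategy is a best response.

either — both U and D are best responses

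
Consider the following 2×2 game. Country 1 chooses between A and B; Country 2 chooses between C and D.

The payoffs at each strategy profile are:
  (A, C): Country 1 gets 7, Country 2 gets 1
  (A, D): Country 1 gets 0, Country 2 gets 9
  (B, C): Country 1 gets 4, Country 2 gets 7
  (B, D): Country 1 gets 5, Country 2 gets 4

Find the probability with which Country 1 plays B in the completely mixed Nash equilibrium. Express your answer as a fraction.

8/11

Let x be the probability that Country 1 plays A. In a completely mixed equilibrium, Country 2 must be indifferent between C and D.
Country 2's expected payoff from C is x + 7(1−x); from D it is 9x + 4(1−x).
Setting these equal: −6x + 7 = 5x + 4, so x = 3/11.
Therefore Country 1 plays B with probability 1 − 3/11 = 8/11.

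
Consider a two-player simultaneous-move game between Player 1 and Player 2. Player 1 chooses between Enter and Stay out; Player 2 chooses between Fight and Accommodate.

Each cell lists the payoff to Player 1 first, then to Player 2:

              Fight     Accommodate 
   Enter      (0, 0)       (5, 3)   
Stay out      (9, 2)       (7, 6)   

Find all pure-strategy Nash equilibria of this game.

(Stay out, Accommodate)

(Enter, Fight): Player 1 prefers Stay out (9 > 0); Player 2 prefers Accommodate (3 > 0) — not an equilibrium.
(Enter, Accommodate): Player 1 prefers Stay out (7 > 5) — not an equilibrium.
(Stay out, Fight): Player 2 prefers Accommodate (6 > 2) — not an equilibrium.
(Stay out, Accommodate): Player 1 gets 7 ≥ 5 from Enter, and Player 2 gets 6 ≥ 2 from Fight — Nash equilibrium.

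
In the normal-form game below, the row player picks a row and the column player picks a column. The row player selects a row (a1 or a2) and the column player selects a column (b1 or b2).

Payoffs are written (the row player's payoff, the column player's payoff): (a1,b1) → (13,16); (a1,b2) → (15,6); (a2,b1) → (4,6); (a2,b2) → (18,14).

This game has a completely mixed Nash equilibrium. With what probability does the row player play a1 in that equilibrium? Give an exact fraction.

4/9

Let x be the probability that the row player plays a1. In a completely mixed equilibrium, the column player must be indifferent between b1 and b2.
The column player's expected payoff from b1 is 16x + 6(1−x); from b2 it is 6x + 14(1−x).
Setting these equal: 10x + 6 = −8x + 14, so x = 4/9.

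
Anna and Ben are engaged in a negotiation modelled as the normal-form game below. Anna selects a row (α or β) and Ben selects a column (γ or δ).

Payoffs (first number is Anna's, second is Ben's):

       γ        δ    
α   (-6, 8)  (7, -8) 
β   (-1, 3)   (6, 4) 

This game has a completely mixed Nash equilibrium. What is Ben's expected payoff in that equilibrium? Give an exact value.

56/17

First find x, the probability Anna plays α, from Ben's indifference between γ and δ: 8x + 3(1−x) = −8x + 4(1−x), giving x = 1/17.
Since Ben is indifferent in equilibrium, Ben's expected payoff equals the payoff from either column against (1/17, 16/17). Using γ: 8(1/17) + 3(16/17) = 56/17.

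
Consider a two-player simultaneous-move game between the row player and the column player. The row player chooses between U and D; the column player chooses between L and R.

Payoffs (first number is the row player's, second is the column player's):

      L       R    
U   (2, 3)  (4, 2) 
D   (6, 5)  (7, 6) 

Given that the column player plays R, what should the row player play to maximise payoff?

D

Against R, the row player earns 4 from U and 7 from D.
So D is the best response.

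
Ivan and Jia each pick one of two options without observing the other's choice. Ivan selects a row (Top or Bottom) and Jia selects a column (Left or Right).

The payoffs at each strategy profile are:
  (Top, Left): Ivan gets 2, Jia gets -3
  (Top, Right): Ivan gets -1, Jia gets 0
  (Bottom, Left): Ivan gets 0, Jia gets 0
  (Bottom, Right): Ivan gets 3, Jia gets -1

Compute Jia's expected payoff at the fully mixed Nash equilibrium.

-3/4

First find x, the probability Ivan plays Top, from Jia's indifference between Left and Right: −3x = −(1−x), giving x = 1/4.
Since Jia is indifferent in equilibrium, Jia's expected payoff equals the payoff from either column against (1/4, 3/4). Using Left: −3(1/4) = -3/4.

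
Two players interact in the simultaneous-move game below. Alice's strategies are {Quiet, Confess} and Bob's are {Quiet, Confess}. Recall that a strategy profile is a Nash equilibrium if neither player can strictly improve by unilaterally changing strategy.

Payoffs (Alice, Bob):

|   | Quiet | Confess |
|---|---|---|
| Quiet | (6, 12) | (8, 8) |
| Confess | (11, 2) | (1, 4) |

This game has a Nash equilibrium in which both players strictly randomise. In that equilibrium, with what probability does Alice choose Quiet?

1/3

Let r be the probability that Alice plays Quiet. In a completely mixed equilibrium, Bob must be indifferent between Quiet and Confess.
Bob's expected payoff from Quiet is 12r + 2(1−r); from Confess it is 8r + 4(1−r).
Setting these equal: 10r + 2 = 4r + 4, so r = 1/3.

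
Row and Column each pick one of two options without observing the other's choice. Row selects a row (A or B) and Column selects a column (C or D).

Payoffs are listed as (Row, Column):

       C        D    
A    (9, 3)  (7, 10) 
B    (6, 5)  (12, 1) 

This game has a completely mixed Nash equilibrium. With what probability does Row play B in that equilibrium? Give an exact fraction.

Let p be the probability that Row plays A. In a completely mixed equilibrium, Column must be indifferent between C and D.
Column's expected payoff from C is 3p + 5(1−p); from D it is 10p + (1−p).
Setting these equal: −2p + 5 = 9p + 1, so p = 4/11.
Therefore Row plays B with probability 1 − 4/11 = 7/11.

7/11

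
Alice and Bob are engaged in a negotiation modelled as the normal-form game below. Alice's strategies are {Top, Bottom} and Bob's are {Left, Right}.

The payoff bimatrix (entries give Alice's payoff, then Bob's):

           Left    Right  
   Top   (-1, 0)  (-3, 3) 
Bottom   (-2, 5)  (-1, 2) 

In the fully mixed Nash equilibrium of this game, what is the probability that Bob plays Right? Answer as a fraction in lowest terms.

Let y be the probability that Bob plays Left. In a completely mixed equilibrium, Alice must be indifferent between Top and Bottom.
Alice's expected payoff from Top is −y − 3(1−y); from Bottom it is −2y − (1−y).
Setting these equal: 2y − 3 = −y − 1, so y = 2/3.
Therefore Bob plays Right with probability 1 − 2/3 = 1/3.

1/3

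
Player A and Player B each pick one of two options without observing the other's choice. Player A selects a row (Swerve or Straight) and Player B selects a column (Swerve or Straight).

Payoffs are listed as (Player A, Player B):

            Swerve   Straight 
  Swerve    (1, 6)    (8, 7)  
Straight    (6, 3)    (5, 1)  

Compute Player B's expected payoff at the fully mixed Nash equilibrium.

5

First find x, the probability Player A plays Swerve, from Player B's indifference between Swerve and Straight: 6x + 3(1−x) = 7x + (1−x), giving x = 2/3.
Since Player B is indifferent in equilibrium, Player B's expected payoff equals the payoff from either column against (2/3, 1/3). Using Swerve: 6(2/3) + 3(1/3) = 5.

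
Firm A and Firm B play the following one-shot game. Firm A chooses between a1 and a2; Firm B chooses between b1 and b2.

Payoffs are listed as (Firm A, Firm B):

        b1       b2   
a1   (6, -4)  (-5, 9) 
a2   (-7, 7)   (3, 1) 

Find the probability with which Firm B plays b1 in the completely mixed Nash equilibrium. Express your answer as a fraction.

Let q be the probability that Firm B plays b1. In a completely mixed equilibrium, Firm A must be indifferent between a1 and a2.
Firm A's expected payoff from a1 is 6q − 5(1−q); from a2 it is −7q + 3(1−q).
Setting these equal: 11q − 5 = −10q + 3, so q = 8/21.

8/21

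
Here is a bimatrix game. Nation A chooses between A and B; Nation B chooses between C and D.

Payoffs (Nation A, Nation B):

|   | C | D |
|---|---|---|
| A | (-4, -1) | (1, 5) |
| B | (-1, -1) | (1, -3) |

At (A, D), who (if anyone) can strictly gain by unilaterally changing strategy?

Neither

Nation A at (A, D) earns 1; deviating to B yields 1 — not better.
Nation B earns 5; deviating to C yields -1 — not better.
Neither player can strictly improve; the profile is a Nash equilibrium.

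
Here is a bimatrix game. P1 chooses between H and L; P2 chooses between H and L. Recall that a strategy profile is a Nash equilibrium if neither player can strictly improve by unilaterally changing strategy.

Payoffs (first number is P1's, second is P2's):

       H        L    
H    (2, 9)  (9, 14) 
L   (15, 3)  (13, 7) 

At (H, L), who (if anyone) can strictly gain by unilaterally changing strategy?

P1 at (H, L) earns 9; deviating to L yields 13 — a strict improvement.
P2 earns 14; deviating to H yields 9 — not better.
Only P1 has a strictly profitable deviation.

P1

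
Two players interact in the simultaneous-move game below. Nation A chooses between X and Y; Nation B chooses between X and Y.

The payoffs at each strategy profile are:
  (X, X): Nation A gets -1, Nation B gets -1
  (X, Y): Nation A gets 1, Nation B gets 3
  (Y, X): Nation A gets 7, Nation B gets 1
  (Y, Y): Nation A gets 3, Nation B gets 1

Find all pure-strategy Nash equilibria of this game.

(Y, X) and (Y, Y)

(X, X): Nation A prefers Y (7 > -1); Nation B prefers Y (3 > -1) — not an equilibrium.
(X, Y): Nation A prefers Y (3 > 1) — not an equilibrium.
(Y, X): Nation A gets 7 ≥ -1 from X, and Nation B gets 1 ≥ 1 from Y — Nash equilibrium.
(Y, Y): Nation A gets 3 ≥ 1 from X, and Nation B gets 1 ≥ 1 from X — Nash equilibrium.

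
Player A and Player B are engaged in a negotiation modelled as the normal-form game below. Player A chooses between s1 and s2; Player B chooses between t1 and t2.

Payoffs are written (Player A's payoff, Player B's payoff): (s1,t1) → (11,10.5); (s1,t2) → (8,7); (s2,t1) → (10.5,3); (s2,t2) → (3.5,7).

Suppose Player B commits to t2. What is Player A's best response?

Against t2, Player A earns 8 from s1 and 3.5 from s2.
So s1 is the best response.

s1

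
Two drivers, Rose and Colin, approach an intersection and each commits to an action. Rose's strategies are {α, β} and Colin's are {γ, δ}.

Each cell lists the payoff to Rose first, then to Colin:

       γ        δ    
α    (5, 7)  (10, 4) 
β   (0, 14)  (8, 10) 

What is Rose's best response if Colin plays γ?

Against γ, Rose earns 5 from α and 0 from β.
So α is the best response.

α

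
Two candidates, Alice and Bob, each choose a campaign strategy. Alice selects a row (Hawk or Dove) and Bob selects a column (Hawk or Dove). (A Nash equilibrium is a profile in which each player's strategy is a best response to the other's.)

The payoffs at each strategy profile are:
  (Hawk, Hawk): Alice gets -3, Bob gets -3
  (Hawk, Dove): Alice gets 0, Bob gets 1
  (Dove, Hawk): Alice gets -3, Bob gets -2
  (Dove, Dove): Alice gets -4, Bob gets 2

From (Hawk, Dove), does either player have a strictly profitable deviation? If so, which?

Neither

Alice at (Hawk, Dove) earns 0; deviating to Dove yields -4 — not better.
Bob earns 1; deviating to Hawk yields -3 — not better.
Neither player can strictly improve; the profile is a Nash equilibrium.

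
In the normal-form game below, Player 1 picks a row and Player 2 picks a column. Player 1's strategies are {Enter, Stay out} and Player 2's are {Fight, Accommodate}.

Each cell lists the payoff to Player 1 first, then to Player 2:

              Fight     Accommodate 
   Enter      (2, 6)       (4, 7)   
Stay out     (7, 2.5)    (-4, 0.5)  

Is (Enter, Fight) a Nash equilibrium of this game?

At (Enter, Fight), Player 1 earns 2; switching to Stay out would give 7, so Player 1 would deviate.
Player 2 earns 6; switching to Accommodate would give 7, so Player 2 would deviate.
Since at least one player can profitably deviate, this is not a Nash equilibrium.

No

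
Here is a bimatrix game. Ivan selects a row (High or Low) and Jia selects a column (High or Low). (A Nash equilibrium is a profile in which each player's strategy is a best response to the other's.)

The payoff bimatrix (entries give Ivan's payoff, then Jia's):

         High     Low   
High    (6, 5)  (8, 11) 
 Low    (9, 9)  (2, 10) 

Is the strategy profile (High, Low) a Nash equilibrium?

At (High, Low), Ivan earns 8; switching to Low would give 2, so Ivan has no profitable deviation.
Jia earns 11; switching to High would give 5, so Jia has no profitable deviation.
Neither player can gain by a unilateral deviation, so this profile is a Nash equilibrium.

Yes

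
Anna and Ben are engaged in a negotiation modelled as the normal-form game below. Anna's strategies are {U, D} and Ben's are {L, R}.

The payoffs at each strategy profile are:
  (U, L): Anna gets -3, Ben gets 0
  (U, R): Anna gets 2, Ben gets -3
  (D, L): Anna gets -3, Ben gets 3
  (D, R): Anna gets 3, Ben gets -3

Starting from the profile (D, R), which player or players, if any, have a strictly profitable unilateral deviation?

Ben

Anna at (D, R) earns 3; deviating to U yields 2 — not better.
Ben earns -3; deviating to L yields 3 — a strict improvement.
Only Ben has a strictly profitable deviation.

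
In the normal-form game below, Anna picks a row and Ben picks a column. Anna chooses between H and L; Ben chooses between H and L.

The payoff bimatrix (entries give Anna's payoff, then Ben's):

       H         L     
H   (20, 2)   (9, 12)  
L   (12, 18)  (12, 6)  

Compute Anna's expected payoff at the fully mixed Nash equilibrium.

First find y, the probability Ben plays H, from Anna's indifference between H and L: 20y + 9(1−y) = 12y + 12(1−y), giving y = 3/11.
Since Anna is indifferent in equilibrium, Anna's expected payoff equals the payoff from either row against (3/11, 8/11). Using H: 20(3/11) + 9(8/11) = 12.

12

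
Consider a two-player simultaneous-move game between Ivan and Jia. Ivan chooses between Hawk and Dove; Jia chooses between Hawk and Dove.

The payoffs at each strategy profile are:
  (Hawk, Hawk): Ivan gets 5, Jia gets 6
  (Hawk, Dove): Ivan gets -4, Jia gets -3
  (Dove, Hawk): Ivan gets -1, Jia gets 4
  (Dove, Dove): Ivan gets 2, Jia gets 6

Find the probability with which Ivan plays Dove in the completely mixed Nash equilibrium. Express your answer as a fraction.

9/11

Let r be the probability that Ivan plays Hawk. In a completely mixed equilibrium, Jia must be indifferent between Hawk and Dove.
Jia's expected payoff from Hawk is 6r + 4(1−r); from Dove it is −3r + 6(1−r).
Setting these equal: 2r + 4 = −9r + 6, so r = 2/11.
Therefore Ivan plays Dove with probability 1 − 2/11 = 9/11.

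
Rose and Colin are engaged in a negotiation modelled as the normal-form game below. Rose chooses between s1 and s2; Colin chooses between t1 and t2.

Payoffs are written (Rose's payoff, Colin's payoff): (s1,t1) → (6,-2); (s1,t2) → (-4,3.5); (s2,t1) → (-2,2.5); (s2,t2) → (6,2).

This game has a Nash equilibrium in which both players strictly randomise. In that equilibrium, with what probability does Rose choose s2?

Let r be the probability that Rose plays s1. In a completely mixed equilibrium, Colin must be indifferent between t1 and t2.
Colin's expected payoff from t1 is −2r + 2.5(1−r); from t2 it is 3.5r + 2(1−r).
Setting these equal: −4.5r + 2.5 = 1.5r + 2, so r = 1/12.
Therefore Rose plays s2 with probability 1 − 1/12 = 11/12.

11/12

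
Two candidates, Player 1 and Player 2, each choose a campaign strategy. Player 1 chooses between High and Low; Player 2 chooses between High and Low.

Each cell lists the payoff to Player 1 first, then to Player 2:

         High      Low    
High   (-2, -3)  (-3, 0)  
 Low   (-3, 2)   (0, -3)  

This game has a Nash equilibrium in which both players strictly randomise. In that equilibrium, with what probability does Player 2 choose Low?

Let y be the probability that Player 2 plays High. In a completely mixed equilibrium, Player 1 must be indifferent between High and Low.
Player 1's expected payoff from High is −2y − 3(1−y); from Low it is −3y.
Setting these equal: y − 3 = −3y, so y = 3/4.
Therefore Player 2 plays Low with probability 1 − 3/4 = 1/4.

1/4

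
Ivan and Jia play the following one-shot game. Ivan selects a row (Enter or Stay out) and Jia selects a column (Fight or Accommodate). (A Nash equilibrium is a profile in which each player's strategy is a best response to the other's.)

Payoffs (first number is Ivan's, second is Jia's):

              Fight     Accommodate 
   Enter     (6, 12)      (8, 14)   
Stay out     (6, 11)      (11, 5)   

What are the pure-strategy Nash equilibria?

(Enter, Fight): Jia prefers Accommodate (14 > 12) — not an equilibrium.
(Enter, Accommodate): Ivan prefers Stay out (11 > 8) — not an equilibrium.
(Stay out, Fight): Ivan gets 6 ≥ 6 from Enter, and Jia gets 11 ≥ 5 from Accommodate — Nash equilibrium.
(Stay out, Accommodate): Jia prefers Fight (11 > 5) — not an equilibrium.

(Stay out, Fight)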